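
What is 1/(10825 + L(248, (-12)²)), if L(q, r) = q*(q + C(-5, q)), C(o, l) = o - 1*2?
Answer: 1/70593 ≈ 1.4166e-5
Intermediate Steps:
C(o, l) = -2 + o (C(o, l) = o - 2 = -2 + o)
L(q, r) = q*(-7 + q) (L(q, r) = q*(q + (-2 - 5)) = q*(q - 7) = q*(-7 + q))
1/(10825 + L(248, (-12)²)) = 1/(10825 + 248*(-7 + 248)) = 1/(10825 + 248*241) = 1/(10825 + 59768) = 1/70593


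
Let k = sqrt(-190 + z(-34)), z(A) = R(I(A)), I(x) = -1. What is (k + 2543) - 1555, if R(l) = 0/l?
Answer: 988 + I*sqrt(190) ≈ 988.0 + 13.784*I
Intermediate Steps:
R(l) = 0
z(A) = 0
k = I*sqrt(190) (k = sqrt(-190 + 0) = sqrt(-190) = I*sqrt(190) ≈ 13.784*I)
(k + 2543) - 1555 = (I*sqrt(190) + 2543) - 1555 = (2543 + I*sqrt(190)) - 1555 = 988 + I*sqrt(190)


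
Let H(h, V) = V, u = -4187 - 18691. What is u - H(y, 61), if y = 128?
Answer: -22939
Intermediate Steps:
u = -22878
u - H(y, 61) = -22878 - 1*61 = -22878 - 61 = -22939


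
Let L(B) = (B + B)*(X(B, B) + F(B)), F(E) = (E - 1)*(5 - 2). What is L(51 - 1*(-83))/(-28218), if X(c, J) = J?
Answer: -71422/14109 ≈ -5.0622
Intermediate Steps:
F(E) = -3 + 3*E (F(E) = (-1 + E)*3 = -3 + 3*E)
L(B) = 2*B*(-3 + 4*B) (L(B) = (B + B)*(B + (-3 + 3*B)) = (2*B)*(-3 + 4*B) = 2*B*(-3 + 4*B))
L(51 - 1*(-83))/(-28218) = (2*(51 - 1*(-83))*(-3 + 4*(51 - 1*(-83))))/(-28218) = (2*(51 + 83)*(-3 + 4*(51 + 83)))*(-1/28218) = (2*134*(-3 + 4*134))*(-1/28218) = (2*134*(-3 + 536))*(-1/28218) = (2*134*533)*(-1/28218) = 142844*(-1/28218) = -71422/14109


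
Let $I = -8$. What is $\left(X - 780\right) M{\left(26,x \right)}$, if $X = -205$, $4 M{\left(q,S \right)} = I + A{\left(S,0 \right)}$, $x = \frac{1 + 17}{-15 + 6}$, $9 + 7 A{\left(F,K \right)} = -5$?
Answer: $\frac{4925}{2} \approx 2462.5$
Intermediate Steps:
$A{\left(F,K \right)} = -2$ ($A{\left(F,K \right)} = - \frac{9}{7} + \frac{1}{7} \left(-5\right) = - \frac{9}{7} - \frac{5}{7} = -2$)
$x = -2$ ($x = \frac{18}{-9} = 18 \left(- \frac{1}{9}\right) = -2$)
$M{\left(q,S \right)} = - \frac{5}{2}$ ($M{\left(q,S \right)} = \frac{-8 - 2}{4} = \frac{1}{4} \left(-10\right) = - \frac{5}{2}$)
$\left(X - 780\right) M{\left(26,x \right)} = \left(-205 - 780\right) \left(- \frac{5}{2}\right) = \left(-985\right) \left(- \frac{5}{2}\right) = \frac{4925}{2}$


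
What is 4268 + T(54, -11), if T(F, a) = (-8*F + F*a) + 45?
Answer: 3287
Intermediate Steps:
T(F, a) = 45 - 8*F + F*a
4268 + T(54, -11) = 4268 + (45 - 8*54 + 54*(-11)) = 4268 + (45 - 432 - 594) = 4268 - 981 = 3287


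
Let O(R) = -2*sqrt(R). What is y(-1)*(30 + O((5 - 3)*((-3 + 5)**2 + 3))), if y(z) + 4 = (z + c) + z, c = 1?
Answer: -150 + 10*sqrt(14) ≈ -112.58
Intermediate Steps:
y(z) = -3 + 2*z (y(z) = -4 + ((z + 1) + z) = -4 + ((1 + z) + z) = -4 + (1 + 2*z) = -3 + 2*z)
y(-1)*(30 + O((5 - 3)*((-3 + 5)**2 + 3))) = (-3 + 2*(-1))*(30 - 2*sqrt(5 - 3)*sqrt((-3 + 5)**2 + 3)) = (-3 - 2)*(30 - 2*sqrt(2)*sqrt(2**2 + 3)) = -5*(30 - 2*sqrt(2)*sqrt(4 + 3)) = -5*(30 - 2*sqrt(14)) = -150 + 10*sqrt(14)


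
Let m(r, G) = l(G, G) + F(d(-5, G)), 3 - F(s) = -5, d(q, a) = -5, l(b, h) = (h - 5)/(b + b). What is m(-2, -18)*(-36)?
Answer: -311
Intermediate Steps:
l(b, h) = (-5 + h)/(2*b) (l(b, h) = (-5 + h)/((2*b)) = (-5 + h)*(1/(2*b)) = (-5 + h)/(2*b))
F(s) = 8 (F(s) = 3 - 1*(-5) = 3 + 5 = 8)
m(r, G) = 8 + (-5 + G)/(2*G) (m(r, G) = (-5 + G)/(2*G) + 8 = 8 + (-5 + G)/(2*G))
m(-2, -18)*(-36) = ((1/2)*(-5 + 17*(-18))/(-18))*(-36) = ((1/2)*(-1/18)*(-5 - 306))*(-36) = ((1/2)*(-1/18)*(-311))*(-36) = (311/36)*(-36) = -311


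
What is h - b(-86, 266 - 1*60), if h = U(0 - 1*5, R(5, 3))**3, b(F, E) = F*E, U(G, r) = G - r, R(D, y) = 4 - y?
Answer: 17500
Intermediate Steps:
b(F, E) = E*F
h = -216 (h = ((0 - 1*5) - (4 - 1*3))**3 = ((0 - 5) - (4 - 3))**3 = (-5 - 1*1)**3 = (-5 - 1)**3 = (-6)**3 = -216)
h - b(-86, 266 - 1*60) = -216 - (266 - 1*60)*(-86) = -216 - (266 - 60)*(-86) = -216 - 206*(-86) = -216 - 1*(-17716) = -216 + 17716 = 17500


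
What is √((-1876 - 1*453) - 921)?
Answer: 5*I*√130 ≈ 57.009*I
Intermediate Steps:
√((-1876 - 1*453) - 921) = √((-1876 - 453) - 921) = √(-2329 - 921) = √(-3250) = 5*I*√130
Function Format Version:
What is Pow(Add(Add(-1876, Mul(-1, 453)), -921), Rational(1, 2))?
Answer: Mul(5, I, Pow(130, Rational(1, 2))) ≈ Mul(57.009, I)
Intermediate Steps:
Pow(Add(Add(-1876, Mul(-1, 453)), -921), Rational(1, 2)) = Pow(Add(Add(-1876, -453), -921), Rational(1, 2)) = Pow(Add(-2329, -921), Rational(1, 2)) = Pow(-3250, Rational(1, 2)) = Mul(5, I, Pow(130, Rational(1, 2)))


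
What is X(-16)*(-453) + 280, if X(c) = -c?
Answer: -6968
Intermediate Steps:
X(-16)*(-453) + 280 = -1*(-16)*(-453) + 280 = 16*(-453) + 280 = -7248 + 280 = -6968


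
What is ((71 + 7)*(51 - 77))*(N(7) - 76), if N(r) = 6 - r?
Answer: 156156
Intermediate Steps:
((71 + 7)*(51 - 77))*(N(7) - 76) = ((71 + 7)*(51 - 77))*((6 - 1*7) - 76) = (78*(-26))*((6 - 7) - 76) = -2028*(-1 - 76) = -2028*(-77) = 156156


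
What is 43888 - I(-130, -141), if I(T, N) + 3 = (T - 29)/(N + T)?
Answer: 11894302/271 ≈ 43890.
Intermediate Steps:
I(T, N) = -3 + (-29 + T)/(N + T) (I(T, N) = -3 + (T - 29)/(N + T) = -3 + (-29 + T)/(N + T))
43888 - I(-130, -141) = 43888 - (-29 - 3*(-141) - 2*(-130))/(-141 - 130) = 43888 - (-29 + 423 + 260)/(-271) = 43888 - (-1)*654/271 = 43888 - 1*(-654/271) = 43888 + 654/271 = 11894302/271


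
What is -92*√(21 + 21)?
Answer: -92*√42 ≈ -596.23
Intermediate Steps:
-92*√(21 + 21) = -92*√42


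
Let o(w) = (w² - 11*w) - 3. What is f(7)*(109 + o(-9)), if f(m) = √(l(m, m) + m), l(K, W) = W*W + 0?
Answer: 572*√14 ≈ 2140.2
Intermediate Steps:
l(K, W) = W² (l(K, W) = W² + 0 = W²)
o(w) = -3 + w² - 11*w
f(m) = √(m + m²) (f(m) = √(m² + m) = √(m + m²))
f(7)*(109 + o(-9)) = √(7*(1 + 7))*(109 + (-3 + (-9)² - 11*(-9))) = √(7*8)*(109 + (-3 + 81 + 99)) = √56*(109 + 177) = (2*√14)*286 = 572*√14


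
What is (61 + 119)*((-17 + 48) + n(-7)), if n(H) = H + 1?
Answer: 4500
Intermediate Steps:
n(H) = 1 + H
(61 + 119)*((-17 + 48) + n(-7)) = (61 + 119)*((-17 + 48) + (1 - 7)) = 180*(31 - 6) = 180*25 = 4500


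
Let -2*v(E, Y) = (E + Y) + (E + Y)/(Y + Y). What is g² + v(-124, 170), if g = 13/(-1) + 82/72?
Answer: 12956833/110160 ≈ 117.62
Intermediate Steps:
g = -427/36 (g = 13*(-1) + 82*(1/72) = -13 + 41/36 = -427/36 ≈ -11.861)
v(E, Y) = -E/2 - Y/2 - (E + Y)/(4*Y) (v(E, Y) = -((E + Y) + (E + Y)/(Y + Y))/2 = -((E + Y) + (E + Y)/((2*Y)))/2 = -((E + Y) + (E + Y)*(1/(2*Y)))/2 = -((E + Y) + (E + Y)/(2*Y))/2 = -(E + Y + (E + Y)/(2*Y))/2 = -E/2 - Y/2 - (E + Y)/(4*Y))
g² + v(-124, 170) = (-427/36)² + (¼)*(-1*(-124) - 1*170*(1 + 2*(-124) + 2*170))/170 = 182329/1296 + (¼)*(1/170)*(124 - 1*170*(1 - 248 + 340)) = 182329/1296 + (¼)*(1/170)*(124 - 1*170*93) = 182329/1296 + (¼)*(1/170)*(124 - 15810) = 182329/1296 + (¼)*(1/170)*(-15686) = 182329/1296 - 7843/340 = 12956833/110160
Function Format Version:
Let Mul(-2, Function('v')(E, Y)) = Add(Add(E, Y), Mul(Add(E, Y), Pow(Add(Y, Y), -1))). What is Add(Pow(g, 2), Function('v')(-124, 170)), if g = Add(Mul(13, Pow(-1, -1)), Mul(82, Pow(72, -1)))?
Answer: Rational(12956833, 110160) ≈ 117.62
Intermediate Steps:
g = Rational(-427, 36) (g = Add(Mul(13, -1), Mul(82, Rational(1, 72))) = Add(-13, Rational(41, 36)) = Rational(-427, 36) ≈ -11.861)
Function('v')(E, Y) = Add(Mul(Rational(-1, 2), E), Mul(Rational(-1, 2), Y), Mul(Rational(-1, 4), Pow(Y, -1), Add(E, Y))) (Function('v')(E, Y) = Mul(Rational(-1, 2), Add(Add(E, Y), Mul(Add(E, Y), Pow(Add(Y, Y), -1)))) = Mul(Rational(-1, 2), Add(Add(E, Y), Mul(Add(E, Y), Pow(Mul(2, Y), -1)))) = Mul(Rational(-1, 2), Add(Add(E, Y), Mul(Add(E, Y), Mul(Rational(1, 2), Pow(Y, -1))))) = Mul(Rational(-1, 2), Add(Add(E, Y), Mul(Rational(1, 2), Pow(Y, -1), Add(E, Y)))) = Mul(Rational(-1, 2), Add(E, Y, Mul(Rational(1, 2), Pow(Y, -1), Add(E, Y)))) = Add(Mul(Rational(-1, 2), E), Mul(Rational(-1, 2), Y), Mul(Rational(-1, 4), Pow(Y, -1), Add(E, Y))))
Add(Pow(g, 2), Function('v')(-124, 170)) = Add(Pow(Rational(-427, 36), 2), Mul(Rational(1, 4), Pow(170, -1), Add(Mul(-1, -124), Mul(-1, 170, Add(1, Mul(2, -124), Mul(2, 170)))))) = Add(Rational(182329, 1296), Mul(Rational(1, 4), Rational(1, 170), Add(124, Mul(-1, 170, Add(1, -248, 340))))) = Add(Rational(182329, 1296), Mul(Rational(1, 4), Rational(1, 170), Add(124, Mul(-1, 170, 93)))) = Add(Rational(182329, 1296), Mul(Rational(1, 4), Rational(1, 170), Add(124, -15810))) = Add(Rational(182329, 1296), Mul(Rational(1, 4), Rational(1, 170), -15686)) = Add(Rational(182329, 1296), Rational(-7843, 340)) = Rational(12956833, 110160)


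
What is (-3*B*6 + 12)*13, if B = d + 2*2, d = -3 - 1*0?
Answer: -78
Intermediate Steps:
d = -3 (d = -3 + 0 = -3)
B = 1 (B = -3 + 2*2 = -3 + 4 = 1)
(-3*B*6 + 12)*13 = (-3*1*6 + 12)*13 = (-3*6 + 12)*13 = (-18 + 12)*13 = -6*13 = -78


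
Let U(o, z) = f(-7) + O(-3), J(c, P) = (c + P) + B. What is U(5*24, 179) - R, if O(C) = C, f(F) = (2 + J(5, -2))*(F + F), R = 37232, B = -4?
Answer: -37249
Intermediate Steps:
J(c, P) = -4 + P + c (J(c, P) = (c + P) - 4 = (P + c) - 4 = -4 + P + c)
f(F) = 2*F (f(F) = (2 + (-4 - 2 + 5))*(F + F) = (2 - 1)*(2*F) = 1*(2*F) = 2*F)
U(o, z) = -17 (U(o, z) = 2*(-7) - 3 = -14 - 3 = -17)
U(5*24, 179) - R = -17 - 1*37232 = -17 - 37232 = -37249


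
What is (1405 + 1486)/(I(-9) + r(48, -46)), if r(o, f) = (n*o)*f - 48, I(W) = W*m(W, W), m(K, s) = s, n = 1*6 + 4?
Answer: -2891/22047 ≈ -0.13113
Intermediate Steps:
n = 10 (n = 6 + 4 = 10)
I(W) = W² (I(W) = W*W = W²)
r(o, f) = -48 + 10*f*o (r(o, f) = (10*o)*f - 48 = 10*f*o - 48 = -48 + 10*f*o)
(1405 + 1486)/(I(-9) + r(48, -46)) = (1405 + 1486)/((-9)² + (-48 + 10*(-46)*48)) = 2891/(81 + (-48 - 22080)) = 2891/(81 - 22128) = 2891/(-22047) = 2891*(-1/22047) = -2891/22047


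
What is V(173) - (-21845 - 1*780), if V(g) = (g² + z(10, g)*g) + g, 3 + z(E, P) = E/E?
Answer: 52381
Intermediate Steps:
z(E, P) = -2 (z(E, P) = -3 + E/E = -3 + 1 = -2)
V(g) = g² - g (V(g) = (g² - 2*g) + g = g² - g)
V(173) - (-21845 - 1*780) = 173*(-1 + 173) - (-21845 - 1*780) = 173*172 - (-21845 - 780) = 29756 - 1*(-22625) = 29756 + 22625 = 52381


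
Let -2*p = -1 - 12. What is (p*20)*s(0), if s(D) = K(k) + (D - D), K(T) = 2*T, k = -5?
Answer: -1300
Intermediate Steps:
p = 13/2 (p = -(-1 - 12)/2 = -½*(-13) = 13/2 ≈ 6.5000)
s(D) = -10 (s(D) = 2*(-5) + (D - D) = -10 + 0 = -10)
(p*20)*s(0) = ((13/2)*20)*(-10) = 130*(-10) = -1300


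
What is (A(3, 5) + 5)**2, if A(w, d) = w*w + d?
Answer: 361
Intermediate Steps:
A(w, d) = d + w**2 (A(w, d) = w**2 + d = d + w**2)
(A(3, 5) + 5)**2 = ((5 + 3**2) + 5)**2 = ((5 + 9) + 5)**2 = (14 + 5)**2 = 19**2 = 361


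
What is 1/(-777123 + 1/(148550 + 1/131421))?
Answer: -19522589551/15171453359510352 ≈ -1.2868e-6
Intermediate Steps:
1/(-777123 + 1/(148550 + 1/131421)) = 1/(-777123 + 1/(19522589551/131421)) = 1/(-777123 + 131421/19522589551) = 1/(-15171453359510352/19522589551) = -19522589551/15171453359510352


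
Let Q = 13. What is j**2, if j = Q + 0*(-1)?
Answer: 169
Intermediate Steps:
j = 13 (j = 13 + 0*(-1) = 13 + 0 = 13)
j**2 = 13**2 = 169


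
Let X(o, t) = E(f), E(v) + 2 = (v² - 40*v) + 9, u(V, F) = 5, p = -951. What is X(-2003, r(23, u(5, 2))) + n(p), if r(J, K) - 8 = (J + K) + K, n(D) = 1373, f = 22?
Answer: 984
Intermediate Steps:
r(J, K) = 8 + J + 2*K (r(J, K) = 8 + ((J + K) + K) = 8 + (J + 2*K) = 8 + J + 2*K)
E(v) = 7 + v² - 40*v (E(v) = -2 + ((v² - 40*v) + 9) = -2 + (9 + v² - 40*v) = 7 + v² - 40*v)
X(o, t) = -389 (X(o, t) = 7 + 22² - 40*22 = 7 + 484 - 880 = -389)
X(-2003, r(23, u(5, 2))) + n(p) = -389 + 1373 = 984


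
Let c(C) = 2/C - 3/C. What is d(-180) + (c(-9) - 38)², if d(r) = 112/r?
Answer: 581153/405 ≈ 1434.9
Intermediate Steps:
c(C) = -1/C
d(-180) + (c(-9) - 38)² = 112/(-180) + (-1/(-9) - 38)² = 112*(-1/180) + (-1*(-⅑) - 38)² = -28/45 + (⅑ - 38)² = -28/45 + (-341/9)² = -28/45 + 116281/81 = 581153/405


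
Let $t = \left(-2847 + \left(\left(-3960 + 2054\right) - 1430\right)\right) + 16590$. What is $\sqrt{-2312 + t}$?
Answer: $\sqrt{8095} \approx 89.972$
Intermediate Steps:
$t = 10407$ ($t = \left(-2847 - 3336\right) + 16590 = -6183 + 16590 = 10407$)
$\sqrt{-2312 + t} = \sqrt{-2312 + 10407} = \sqrt{8095}$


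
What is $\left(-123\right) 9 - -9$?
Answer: $-1098$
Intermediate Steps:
$\left(-123\right) 9 - -9 = -1107 + 9 = -1098$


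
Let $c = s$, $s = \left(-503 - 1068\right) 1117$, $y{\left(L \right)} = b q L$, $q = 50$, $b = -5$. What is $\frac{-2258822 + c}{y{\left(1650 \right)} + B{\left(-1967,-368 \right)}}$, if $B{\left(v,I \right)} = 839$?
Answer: $\frac{4013629}{411661} \approx 9.7498$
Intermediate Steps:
$y{\left(L \right)} = - 250 L$ ($y{\left(L \right)} = - 5 \cdot 50 L = - 250 L$)
$s = -1754807$ ($s = \left(-1571\right) 1117 = -1754807$)
$c = -1754807$
$\frac{-2258822 + c}{y{\left(1650 \right)} + B{\left(-1967,-368 \right)}} = \frac{-2258822 - 1754807}{\left(-250\right) 1650 + 839} = - \frac{4013629}{-412500 + 839} = - \frac{4013629}{-411661} = \left(-4013629\right) \left(- \frac{1}{411661}\right) = \frac{4013629}{411661}$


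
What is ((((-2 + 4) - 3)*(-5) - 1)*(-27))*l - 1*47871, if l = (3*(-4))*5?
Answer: -41391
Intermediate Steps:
l = -60 (l = -12*5 = -60)
((((-2 + 4) - 3)*(-5) - 1)*(-27))*l - 1*47871 = ((((-2 + 4) - 3)*(-5) - 1)*(-27))*(-60) - 1*47871 = (((2 - 3)*(-5) - 1)*(-27))*(-60) - 47871 = ((-1*(-5) - 1)*(-27))*(-60) - 47871 = ((5 - 1)*(-27))*(-60) - 47871 = (4*(-27))*(-60) - 47871 = -108*(-60) - 47871 = 6480 - 47871 = -41391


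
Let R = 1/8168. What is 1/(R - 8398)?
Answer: -8168/68594863 ≈ -0.00011908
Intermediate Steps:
R = 1/8168 ≈ 0.00012243
1/(R - 8398) = 1/(1/8168 - 8398) = 1/(-68594863/8168) = -8168/68594863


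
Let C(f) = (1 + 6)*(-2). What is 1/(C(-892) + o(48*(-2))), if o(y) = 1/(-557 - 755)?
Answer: -1312/18369 ≈ -0.071425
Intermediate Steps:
C(f) = -14 (C(f) = 7*(-2) = -14)
o(y) = -1/1312 (o(y) = 1/(-1312) = -1/1312)
1/(C(-892) + o(48*(-2))) = 1/(-14 - 1/1312) = 1/(-18369/1312) = -1312/18369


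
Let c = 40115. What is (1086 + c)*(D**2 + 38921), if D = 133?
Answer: 2332388610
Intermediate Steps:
(1086 + c)*(D**2 + 38921) = (1086 + 40115)*(133**2 + 38921) = 41201*(17689 + 38921) = 41201*56610 = 2332388610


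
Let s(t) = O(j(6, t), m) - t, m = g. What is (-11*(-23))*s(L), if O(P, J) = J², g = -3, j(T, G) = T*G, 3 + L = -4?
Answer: 4048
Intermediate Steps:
L = -7 (L = -3 - 4 = -7)
j(T, G) = G*T
m = -3
s(t) = 9 - t (s(t) = (-3)² - t = 9 - t)
(-11*(-23))*s(L) = (-11*(-23))*(9 - 1*(-7)) = 253*(9 + 7) = 253*16 = 4048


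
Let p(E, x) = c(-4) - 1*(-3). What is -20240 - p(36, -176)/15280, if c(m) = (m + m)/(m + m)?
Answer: -77316801/3820 ≈ -20240.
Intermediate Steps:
c(m) = 1 (c(m) = (2*m)/((2*m)) = (2*m)*(1/(2*m)) = 1)
p(E, x) = 4 (p(E, x) = 1 - 1*(-3) = 1 + 3 = 4)
-20240 - p(36, -176)/15280 = -20240 - 4/15280 = -20240 - 1*1/3820 = -20240 - 1/3820 = -77316801/3820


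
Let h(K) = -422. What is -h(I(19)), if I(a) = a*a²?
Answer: 422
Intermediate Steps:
I(a) = a³
-h(I(19)) = -1*(-422) = 422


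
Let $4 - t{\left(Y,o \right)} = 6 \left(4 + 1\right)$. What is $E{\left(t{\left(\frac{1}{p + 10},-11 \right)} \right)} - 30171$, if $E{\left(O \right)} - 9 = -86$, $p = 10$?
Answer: $-30248$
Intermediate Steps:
$t{\left(Y,o \right)} = -26$ ($t{\left(Y,o \right)} = 4 - 6 \left(4 + 1\right) = 4 - 6 \cdot 5 = 4 - 30 = -26$)
$E{\left(O \right)} = -77$ ($E{\left(O \right)} = 9 - 86 = -77$)
$E{\left(t{\left(\frac{1}{p + 10},-11 \right)} \right)} - 30171 = -77 - 30171 = -30248$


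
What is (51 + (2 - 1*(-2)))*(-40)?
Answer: -2200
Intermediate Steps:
(51 + (2 - 1*(-2)))*(-40) = (51 + (2 + 2))*(-40) = (51 + 4)*(-40) = 55*(-40) = -2200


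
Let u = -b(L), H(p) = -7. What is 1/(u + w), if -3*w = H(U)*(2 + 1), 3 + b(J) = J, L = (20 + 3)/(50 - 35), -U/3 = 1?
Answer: 15/127 ≈ 0.11811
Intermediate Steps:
U = -3 (U = -3*1 = -3)
L = 23/15 ≈ 1.5333
b(J) = -3 + J
w = 7 (w = -(-7)*(2 + 1)/3 = -(-7)*3/3 = -⅓*(-21) = 7)
u = 22/15 (u = -(-3 + 23/15) = -1*(-22/15) = 22/15 ≈ 1.4667)
1/(u + w) = 1/(22/15 + 7) = 1/(127/15) = 15/127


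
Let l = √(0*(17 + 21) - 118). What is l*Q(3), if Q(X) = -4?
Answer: -4*I*√118 ≈ -43.451*I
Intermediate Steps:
l = I*√118 (l = √(0*38 - 118) = √(0 - 118) = √(-118) = I*√118 ≈ 10.863*I)
l*Q(3) = (I*√118)*(-4) = -4*I*√118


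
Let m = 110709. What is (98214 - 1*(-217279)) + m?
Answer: 426202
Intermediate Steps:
(98214 - 1*(-217279)) + m = (98214 - 1*(-217279)) + 110709 = (98214 + 217279) + 110709 = 315493 + 110709 = 426202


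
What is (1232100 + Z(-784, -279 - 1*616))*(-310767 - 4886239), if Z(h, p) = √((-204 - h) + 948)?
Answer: -6403231092600 - 10394012*√382 ≈ -6.4034e+12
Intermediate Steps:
Z(h, p) = √(744 - h)
(1232100 + Z(-784, -279 - 1*616))*(-310767 - 4886239) = (1232100 + √(744 - 1*(-784)))*(-310767 - 4886239) = (1232100 + √(744 + 784))*(-5197006) = (1232100 + √1528)*(-5197006) = (1232100 + 2*√382)*(-5197006) = -6403231092600 - 10394012*√382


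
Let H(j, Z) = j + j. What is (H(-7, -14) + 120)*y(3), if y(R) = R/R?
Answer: 106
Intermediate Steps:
H(j, Z) = 2*j
y(R) = 1
(H(-7, -14) + 120)*y(3) = (2*(-7) + 120)*1 = (-14 + 120)*1 = 106*1 = 106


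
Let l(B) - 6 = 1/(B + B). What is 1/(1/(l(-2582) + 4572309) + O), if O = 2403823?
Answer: 23611434659/56757709696306521 ≈ 4.1600e-7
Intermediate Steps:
l(B) = 6 + 1/(2*B) (l(B) = 6 + 1/(B + B) = 6 + 1/(2*B))
1/(1/(l(-2582) + 4572309) + O) = 1/(1/((6 + (1/2)/(-2582)) + 4572309) + 2403823) = 1/(1/((6 + (1/2)*(-1/2582)) + 4572309) + 2403823) = 1/(1/((6 - 1/5164) + 4572309) + 2403823) = 1/(1/(30983/5164 + 4572309) + 2403823) = 1/(1/(23611434659/5164) + 2403823) = 1/(5164/23611434659 + 2403823) = 1/(56757709696306521/23611434659) = 23611434659/56757709696306521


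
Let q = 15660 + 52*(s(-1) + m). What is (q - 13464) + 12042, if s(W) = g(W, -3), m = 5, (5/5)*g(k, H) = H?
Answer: 14342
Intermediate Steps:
g(k, H) = H
s(W) = -3
q = 15764 (q = 15660 + 52*(-3 + 5) = 15660 + 52*2 = 15660 + 104 = 15764)
(q - 13464) + 12042 = (15764 - 13464) + 12042 = 2300 + 12042 = 14342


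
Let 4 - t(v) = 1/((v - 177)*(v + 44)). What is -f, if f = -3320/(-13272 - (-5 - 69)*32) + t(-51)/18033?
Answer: -11952677249/39228050484 ≈ -0.30470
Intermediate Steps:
t(v) = 4 - 1/((-177 + v)*(44 + v)) (t(v) = 4 - 1/((v - 177)*(v + 44)) = 4 - 1/((-177 + v)*(44 + v)))
f = 11952677249/39228050484 (f = -3320/(-13272 - (-5 - 69)*32) + ((31153 - 4*(-51)² + 532*(-51))/(7788 - 1*(-51)² + 133*(-51)))/18033 = -3320/(-13272 - (-74)*32) + ((31153 - 4*2601 - 27132)/(7788 - 1*2601 - 6783))*(1/18033) = -3320/(-13272 - 1*(-2368)) + ((31153 - 10404 - 27132)/(7788 - 2601 - 6783))*(1/18033) = -3320/(-13272 + 2368) + (-6383/(-1596))*(1/18033) = -3320/(-10904) - 1/1596*(-6383)*(1/18033) = -3320*(-1/10904) + (6383/1596)*(1/18033) = 415/1363 + 6383/28780668 = 11952677249/39228050484 ≈ 0.30470)
-f = -1*11952677249/39228050484 = -11952677249/39228050484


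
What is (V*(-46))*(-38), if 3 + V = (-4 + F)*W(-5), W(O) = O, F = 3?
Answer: 3496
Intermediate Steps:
V = 2 (V = -3 + (-4 + 3)*(-5) = -3 - 1*(-5) = -3 + 5 = 2)
(V*(-46))*(-38) = (2*(-46))*(-38) = -92*(-38) = 3496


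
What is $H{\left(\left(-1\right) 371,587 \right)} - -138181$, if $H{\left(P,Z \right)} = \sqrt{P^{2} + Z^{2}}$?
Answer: $138181 + \sqrt{482210} \approx 1.3888 \cdot 10^{5}$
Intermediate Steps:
$H{\left(\left(-1\right) 371,587 \right)} - -138181 = \sqrt{\left(\left(-1\right) 371\right)^{2} + 587^{2}} - -138181 = \sqrt{\left(-371\right)^{2} + 344569} + 138181 = \sqrt{137641 + 344569} + 138181 = \sqrt{482210} + 138181 = 138181 + \sqrt{482210}$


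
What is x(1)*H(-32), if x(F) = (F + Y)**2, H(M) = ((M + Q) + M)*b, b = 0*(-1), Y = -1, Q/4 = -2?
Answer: 0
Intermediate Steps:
Q = -8 (Q = 4*(-2) = -8)
b = 0
H(M) = 0 (H(M) = ((M - 8) + M)*0 = ((-8 + M) + M)*0 = (-8 + 2*M)*0 = 0)
x(F) = (-1 + F)**2 (x(F) = (F - 1)**2 = (-1 + F)**2)
x(1)*H(-32) = (-1 + 1)**2*0 = 0**2*0 = 0*0 = 0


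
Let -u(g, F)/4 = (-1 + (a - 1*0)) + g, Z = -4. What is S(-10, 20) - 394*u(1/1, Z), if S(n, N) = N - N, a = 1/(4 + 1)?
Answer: 1576/5 ≈ 315.20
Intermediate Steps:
a = ⅕ (a = 1/5 = ⅕ ≈ 0.20000)
S(n, N) = 0
u(g, F) = 16/5 - 4*g (u(g, F) = -4*((-1 + (⅕ - 1*0)) + g) = -4*((-1 + (⅕ + 0)) + g) = -4*((-1 + ⅕) + g) = -4*(-⅘ + g) = 16/5 - 4*g)
S(-10, 20) - 394*u(1/1, Z) = 0 - 394*(16/5 - 4/1) = 0 - 394*(16/5 - 4*1) = 0 - 394*(16/5 - 4) = 0 - 394*(-⅘) = 0 + 1576/5 = 1576/5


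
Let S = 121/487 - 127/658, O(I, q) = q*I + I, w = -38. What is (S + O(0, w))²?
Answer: 315737361/102685638916 ≈ 0.0030748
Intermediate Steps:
O(I, q) = I + I*q (O(I, q) = I*q + I = I + I*q)
S = 17769/320446 (S = 121*(1/487) - 127*1/658 = 121/487 - 127/658 = 17769/320446 ≈ 0.055451)
(S + O(0, w))² = (17769/320446 + 0*(1 - 38))² = (17769/320446 + 0*(-37))² = (17769/320446 + 0)² = (17769/320446)² = 315737361/102685638916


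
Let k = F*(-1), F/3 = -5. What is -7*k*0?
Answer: 0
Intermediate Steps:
F = -15 (F = 3*(-5) = -15)
k = 15 (k = -15*(-1) = 15)
-7*k*0 = -7*15*0 = -105*0 = 0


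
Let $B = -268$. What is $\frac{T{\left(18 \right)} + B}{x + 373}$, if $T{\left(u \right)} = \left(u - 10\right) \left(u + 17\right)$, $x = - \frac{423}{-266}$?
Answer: $\frac{3192}{99641} \approx 0.032035$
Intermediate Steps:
$x = \frac{423}{266}$ ($x = \left(-423\right) \left(- \frac{1}{266}\right) = \frac{423}{266} \approx 1.5902$)
$T{\left(u \right)} = \left(-10 + u\right) \left(17 + u\right)$
$\frac{T{\left(18 \right)} + B}{x + 373} = \frac{\left(-170 + 18^{2} + 7 \cdot 18\right) - 268}{\frac{423}{266} + 373} = \frac{\left(-170 + 324 + 126\right) - 268}{\frac{99641}{266}} = \left(280 - 268\right) \frac{266}{99641} = 12 \cdot \frac{266}{99641} = \frac{3192}{99641}$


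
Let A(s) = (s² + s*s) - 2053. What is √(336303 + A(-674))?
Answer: √1242802 ≈ 1114.8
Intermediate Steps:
A(s) = -2053 + 2*s² (A(s) = (s² + s²) - 2053 = 2*s² - 2053 = -2053 + 2*s²)
√(336303 + A(-674)) = √(336303 + (-2053 + 2*(-674)²)) = √(336303 + (-2053 + 2*454276)) = √(336303 + (-2053 + 908552)) = √(336303 + 906499) = √1242802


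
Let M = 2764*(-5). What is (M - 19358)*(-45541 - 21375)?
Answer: 2220139048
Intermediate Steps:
M = -13820
(M - 19358)*(-45541 - 21375) = (-13820 - 19358)*(-45541 - 21375) = -33178*(-66916) = 2220139048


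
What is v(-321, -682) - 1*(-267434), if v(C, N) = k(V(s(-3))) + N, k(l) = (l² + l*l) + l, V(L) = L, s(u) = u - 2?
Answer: 266797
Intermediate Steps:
s(u) = -2 + u
k(l) = l + 2*l² (k(l) = (l² + l²) + l = 2*l² + l = l + 2*l²)
v(C, N) = 45 + N (v(C, N) = (-2 - 3)*(1 + 2*(-2 - 3)) + N = -5*(1 + 2*(-5)) + N = -5*(1 - 10) + N = -5*(-9) + N = 45 + N)
v(-321, -682) - 1*(-267434) = (45 - 682) - 1*(-267434) = -637 + 267434 = 266797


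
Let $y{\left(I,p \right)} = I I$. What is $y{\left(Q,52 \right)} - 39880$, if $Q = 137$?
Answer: $-21111$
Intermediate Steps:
$y{\left(I,p \right)} = I^{2}$
$y{\left(Q,52 \right)} - 39880 = 137^{2} - 39880 = 18769 - 39880 = -21111$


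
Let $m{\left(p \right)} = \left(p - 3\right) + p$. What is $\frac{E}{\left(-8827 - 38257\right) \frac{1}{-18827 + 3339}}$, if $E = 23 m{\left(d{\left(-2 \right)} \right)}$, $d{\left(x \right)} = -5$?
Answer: $- \frac{1157728}{11771} \approx -98.354$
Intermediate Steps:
$m{\left(p \right)} = -3 + 2 p$ ($m{\left(p \right)} = \left(-3 + p\right) + p = -3 + 2 p$)
$E = -299$ ($E = 23 \left(-3 + 2 \left(-5\right)\right) = 23 \left(-3 - 10\right) = 23 \left(-13\right) = -299$)
$\frac{E}{\left(-8827 - 38257\right) \frac{1}{-18827 + 3339}} = - \frac{299}{\left(-8827 - 38257\right) \frac{1}{-18827 + 3339}} = - \frac{299}{\left(-47084\right) \frac{1}{-15488}} = - \frac{299}{\left(-47084\right) \left(- \frac{1}{15488}\right)} = - \frac{299}{\frac{11771}{3872}} = \left(-299\right) \frac{3872}{11771} = - \frac{1157728}{11771}$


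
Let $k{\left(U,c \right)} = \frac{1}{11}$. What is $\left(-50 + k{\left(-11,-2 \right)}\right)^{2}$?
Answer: $\frac{301401}{121} \approx 2490.9$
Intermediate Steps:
$k{\left(U,c \right)} = \frac{1}{11}$
$\left(-50 + k{\left(-11,-2 \right)}\right)^{2} = \left(-50 + \frac{1}{11}\right)^{2} = \left(- \frac{549}{11}\right)^{2} = \frac{301401}{121}$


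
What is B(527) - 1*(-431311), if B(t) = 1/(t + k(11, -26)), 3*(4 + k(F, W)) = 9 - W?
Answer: 691822847/1604 ≈ 4.3131e+5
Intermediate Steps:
k(F, W) = -1 - W/3 (k(F, W) = -4 + (9 - W)/3 = -4 + (3 - W/3) = -1 - W/3)
B(t) = 1/(23/3 + t) (B(t) = 1/(t + (-1 - ⅓*(-26))) = 1/(t + (-1 + 26/3)) = 1/(t + 23/3) = 1/(23/3 + t))
B(527) - 1*(-431311) = 3/(23 + 3*527) - 1*(-431311) = 3/(23 + 1581) + 431311 = 3/1604 + 431311 = 691822847/1604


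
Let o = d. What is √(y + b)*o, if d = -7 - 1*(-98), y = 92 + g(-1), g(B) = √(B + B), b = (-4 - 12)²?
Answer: 91*√(348 + I*√2) ≈ 1697.6 + 3.4493*I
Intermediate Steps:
b = 256 (b = (-16)² = 256)
g(B) = √2*√B (g(B) = √(2*B) = √2*√B)
y = 92 + I*√2 (y = 92 + √2*√(-1) = 92 + √2*I = 92 + I*√2 ≈ 92.0 + 1.4142*I)
d = 91 (d = -7 + 98 = 91)
o = 91
√(y + b)*o = √((92 + I*√2) + 256)*91 = √(348 + I*√2)*91 = 91*√(348 + I*√2)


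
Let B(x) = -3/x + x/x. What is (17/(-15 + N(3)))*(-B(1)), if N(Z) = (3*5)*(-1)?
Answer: -17/15 ≈ -1.1333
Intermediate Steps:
N(Z) = -15 (N(Z) = 15*(-1) = -15)
B(x) = 1 - 3/x (B(x) = -3/x + 1 = 1 - 3/x)
(17/(-15 + N(3)))*(-B(1)) = (17/(-15 - 15))*(-(-3 + 1)/1) = (17/(-30))*(-(-2)) = (17*(-1/30))*(-1*(-2)) = -17/30*2 = -17/15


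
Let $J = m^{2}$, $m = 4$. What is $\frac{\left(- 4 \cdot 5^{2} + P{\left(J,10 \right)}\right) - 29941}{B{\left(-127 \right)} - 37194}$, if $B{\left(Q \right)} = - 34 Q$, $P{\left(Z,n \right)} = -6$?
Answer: $\frac{30047}{32876} \approx 0.91395$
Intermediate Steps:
$J = 16$ ($J = 4^{2} = 16$)
$\frac{\left(- 4 \cdot 5^{2} + P{\left(J,10 \right)}\right) - 29941}{B{\left(-127 \right)} - 37194} = \frac{\left(- 4 \cdot 5^{2} - 6\right) - 29941}{\left(-34\right) \left(-127\right) - 37194} = \frac{\left(\left(-4\right) 25 - 6\right) - 29941}{4318 - 37194} = \frac{\left(-100 - 6\right) - 29941}{-32876} = \left(-106 - 29941\right) \left(- \frac{1}{32876}\right) = \left(-30047\right) \left(- \frac{1}{32876}\right) = \frac{30047}{32876}$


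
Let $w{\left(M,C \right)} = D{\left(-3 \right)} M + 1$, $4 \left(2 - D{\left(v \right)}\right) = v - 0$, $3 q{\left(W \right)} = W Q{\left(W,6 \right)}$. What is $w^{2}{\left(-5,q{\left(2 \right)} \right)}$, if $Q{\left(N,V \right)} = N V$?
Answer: $\frac{2601}{16} \approx 162.56$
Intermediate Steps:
$q{\left(W \right)} = 2 W^{2}$ ($q{\left(W \right)} = \frac{W W 6}{3} = \frac{W 6 W}{3} = \frac{6 W^{2}}{3} = 2 W^{2}$)
$D{\left(v \right)} = 2 - \frac{v}{4}$ ($D{\left(v \right)} = 2 - \frac{v - 0}{4} = 2 - \frac{v + 0}{4} = 2 - \frac{v}{4}$)
$w{\left(M,C \right)} = 1 + \frac{11 M}{4}$ ($w{\left(M,C \right)} = \left(2 - - \frac{3}{4}\right) M + 1 = \left(2 + \frac{3}{4}\right) M + 1 = \frac{11 M}{4} + 1 = 1 + \frac{11 M}{4}$)
$w^{2}{\left(-5,q{\left(2 \right)} \right)} = \left(1 + \frac{11}{4} \left(-5\right)\right)^{2} = \left(1 - \frac{55}{4}\right)^{2} = \left(- \frac{51}{4}\right)^{2} = \frac{2601}{16}$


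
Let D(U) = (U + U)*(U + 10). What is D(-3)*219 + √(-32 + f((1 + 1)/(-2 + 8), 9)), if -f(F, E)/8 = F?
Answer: -9198 + 2*I*√78/3 ≈ -9198.0 + 5.8878*I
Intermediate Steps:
f(F, E) = -8*F
D(U) = 2*U*(10 + U) (D(U) = (2*U)*(10 + U) = 2*U*(10 + U))
D(-3)*219 + √(-32 + f((1 + 1)/(-2 + 8), 9)) = (2*(-3)*(10 - 3))*219 + √(-32 - 8*(1 + 1)/(-2 + 8)) = (2*(-3)*7)*219 + √(-32 - 16/6) = -42*219 + √(-32 - 16/6) = -9198 + √(-32 - 8*⅓) = -9198 + √(-32 - 8/3) = -9198 + √(-104/3) = -9198 + 2*I*√78/3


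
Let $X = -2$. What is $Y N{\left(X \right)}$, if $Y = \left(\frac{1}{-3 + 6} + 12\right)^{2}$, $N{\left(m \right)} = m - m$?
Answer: $0$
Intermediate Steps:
$N{\left(m \right)} = 0$
$Y = \frac{1369}{9}$ ($Y = \left(\frac{1}{3} + 12\right)^{2} = \left(\frac{37}{3}\right)^{2} = \frac{1369}{9} \approx 152.11$)
$Y N{\left(X \right)} = \frac{1369}{9} \cdot 0 = 0$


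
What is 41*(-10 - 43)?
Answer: -2173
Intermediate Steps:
41*(-10 - 43) = 41*(-53) = -2173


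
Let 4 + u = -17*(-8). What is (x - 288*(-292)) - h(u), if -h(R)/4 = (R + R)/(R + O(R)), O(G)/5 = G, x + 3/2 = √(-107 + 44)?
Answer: 504575/6 + 3*I*√7 ≈ 84096.0 + 7.9373*I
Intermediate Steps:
x = -3/2 + 3*I*√7 (x = -3/2 + √(-107 + 44) = -3/2 + √(-63) = -3/2 + 3*I*√7 ≈ -1.5 + 7.9373*I)
u = 132 (u = -4 - 17*(-8) = -4 + 136 = 132)
O(G) = 5*G
h(R) = -4/3 (h(R) = -4*(R + R)/(R + 5*R) = -4*2*R/(6*R) = -4*2*R*1/(6*R) = -4*⅓ = -4/3)
(x - 288*(-292)) - h(u) = ((-3/2 + 3*I*√7) - 288*(-292)) - 1*(-4/3) = ((-3/2 + 3*I*√7) + 84096) + 4/3 = (168189/2 + 3*I*√7) + 4/3 = 504575/6 + 3*I*√7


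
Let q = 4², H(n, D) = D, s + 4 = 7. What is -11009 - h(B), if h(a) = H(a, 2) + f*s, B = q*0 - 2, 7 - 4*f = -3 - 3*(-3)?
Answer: -44047/4 ≈ -11012.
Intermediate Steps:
s = 3 (s = -4 + 7 = 3)
f = ¼ (f = 7/4 - (-3 - 3*(-3))/4 = 7/4 - (-3 + 9)/4 = 7/4 - ¼*6 = 7/4 - 3/2 = ¼ ≈ 0.25000)
q = 16
B = -2 (B = 16*0 - 2 = 0 - 2 = -2)
h(a) = 11/4 (h(a) = 2 + (¼)*3 = 2 + ¾ = 11/4)
-11009 - h(B) = -11009 - 1*11/4 = -11009 - 11/4 = -44047/4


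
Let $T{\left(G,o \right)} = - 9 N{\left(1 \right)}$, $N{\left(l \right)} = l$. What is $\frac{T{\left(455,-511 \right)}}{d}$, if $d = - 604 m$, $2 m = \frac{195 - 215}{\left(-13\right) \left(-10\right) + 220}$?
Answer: $- \frac{315}{604} \approx -0.52152$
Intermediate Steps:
$m = - \frac{1}{35}$ ($m = \frac{\left(195 - 215\right) \frac{1}{\left(-13\right) \left(-10\right) + 220}}{2} = \frac{\left(-20\right) \frac{1}{130 + 220}}{2} = \frac{\left(-20\right) \frac{1}{350}}{2} = \frac{1}{2} \left(- \frac{2}{35}\right) = - \frac{1}{35} \approx -0.028571$)
$T{\left(G,o \right)} = -9$ ($T{\left(G,o \right)} = \left(-9\right) 1 = -9$)
$d = \frac{604}{35}$ ($d = \left(-604\right) \left(- \frac{1}{35}\right) = \frac{604}{35} \approx 17.257$)
$\frac{T{\left(455,-511 \right)}}{d} = - \frac{9}{\frac{604}{35}} = \left(-9\right) \frac{35}{604} = - \frac{315}{604}$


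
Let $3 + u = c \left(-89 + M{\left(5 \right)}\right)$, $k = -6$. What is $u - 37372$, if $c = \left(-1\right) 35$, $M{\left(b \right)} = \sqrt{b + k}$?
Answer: $-34260 - 35 i \approx -34260.0 - 35.0 i$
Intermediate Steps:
$M{\left(b \right)} = \sqrt{-6 + b}$ ($M{\left(b \right)} = \sqrt{b - 6} = \sqrt{-6 + b}$)
$c = -35$
$u = 3112 - 35 i$ ($u = -3 - 35 \left(-89 + \sqrt{-6 + 5}\right) = -3 - 35 \left(-89 + \sqrt{-1}\right) = -3 - 35 \left(-89 + i\right) = -3 + \left(3115 - 35 i\right) = 3112 - 35 i \approx 3112.0 - 35.0 i$)
$u - 37372 = \left(3112 - 35 i\right) - 37372 = -34260 - 35 i$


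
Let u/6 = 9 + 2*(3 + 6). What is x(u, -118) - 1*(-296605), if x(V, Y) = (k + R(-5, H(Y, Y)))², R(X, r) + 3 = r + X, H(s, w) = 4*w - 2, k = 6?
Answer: 523181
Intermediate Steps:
u = 162 (u = 6*(9 + 2*(3 + 6)) = 6*(9 + 2*9) = 6*(9 + 18) = 6*27 = 162)
H(s, w) = -2 + 4*w
R(X, r) = -3 + X + r (R(X, r) = -3 + (r + X) = -3 + (X + r) = -3 + X + r)
x(V, Y) = (-4 + 4*Y)² (x(V, Y) = (6 + (-3 - 5 + (-2 + 4*Y)))² = (6 + (-10 + 4*Y))² = (-4 + 4*Y)²)
x(u, -118) - 1*(-296605) = 16*(-1 - 118)² - 1*(-296605) = 16*(-119)² + 296605 = 16*14161 + 296605 = 226576 + 296605 = 523181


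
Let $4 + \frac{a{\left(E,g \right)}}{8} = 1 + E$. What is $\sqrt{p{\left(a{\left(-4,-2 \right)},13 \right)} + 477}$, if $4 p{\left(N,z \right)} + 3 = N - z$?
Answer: $3 \sqrt{51} \approx 21.424$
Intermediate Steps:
$a{\left(E,g \right)} = -24 + 8 E$ ($a{\left(E,g \right)} = -32 + 8 \left(1 + E\right) = -32 + \left(8 + 8 E\right) = -24 + 8 E$)
$p{\left(N,z \right)} = - \frac{3}{4} - \frac{z}{4} + \frac{N}{4}$ ($p{\left(N,z \right)} = - \frac{3}{4} + \frac{N - z}{4} = - \frac{3}{4} + \left(- \frac{z}{4} + \frac{N}{4}\right) = - \frac{3}{4} - \frac{z}{4} + \frac{N}{4}$)
$\sqrt{p{\left(a{\left(-4,-2 \right)},13 \right)} + 477} = \sqrt{\left(- \frac{3}{4} - \frac{13}{4} + \frac{-24 + 8 \left(-4\right)}{4}\right) + 477} = \sqrt{\left(- \frac{3}{4} - \frac{13}{4} + \frac{-24 - 32}{4}\right) + 477} = \sqrt{\left(- \frac{3}{4} - \frac{13}{4} + \frac{1}{4} \left(-56\right)\right) + 477} = \sqrt{\left(- \frac{3}{4} - \frac{13}{4} - 14\right) + 477} = \sqrt{-18 + 477} = \sqrt{459} = 3 \sqrt{51}$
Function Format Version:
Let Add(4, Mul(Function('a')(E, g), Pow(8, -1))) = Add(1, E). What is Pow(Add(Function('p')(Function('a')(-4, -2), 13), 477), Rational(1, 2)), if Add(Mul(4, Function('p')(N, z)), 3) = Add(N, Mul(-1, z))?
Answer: Mul(3, Pow(51, Rational(1, 2))) ≈ 21.424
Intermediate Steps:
Function('a')(E, g) = Add(-24, Mul(8, E)) (Function('a')(E, g) = Add(-32, Mul(8, Add(1, E))) = Add(-32, Add(8, Mul(8, E))) = Add(-24, Mul(8, E)))
Function('p')(N, z) = Add(Rational(-3, 4), Mul(Rational(-1, 4), z), Mul(Rational(1, 4), N)) (Function('p')(N, z) = Add(Rational(-3, 4), Mul(Rational(1, 4), Add(N, Mul(-1, z)))) = Add(Rational(-3, 4), Add(Mul(Rational(-1, 4), z), Mul(Rational(1, 4), N))) = Add(Rational(-3, 4), Mul(Rational(-1, 4), z), Mul(Rational(1, 4), N)))
Pow(Add(Function('p')(Function('a')(-4, -2), 13), 477), Rational(1, 2)) = Pow(Add(Add(Rational(-3, 4), Mul(Rational(-1, 4), 13), Mul(Rational(1, 4), Add(-24, Mul(8, -4)))), 477), Rational(1, 2)) = Pow(Add(Add(Rational(-3, 4), Rational(-13, 4), Mul(Rational(1, 4), Add(-24, -32))), 477), Rational(1, 2)) = Pow(Add(Add(Rational(-3, 4), Rational(-13, 4), Mul(Rational(1, 4), -56)), 477), Rational(1, 2)) = Pow(Add(Add(Rational(-3, 4), Rational(-13, 4), -14), 477), Rational(1, 2)) = Pow(Add(-18, 477), Rational(1, 2)) = Pow(459, Rational(1, 2)) = Mul(3, Pow(51, Rational(1, 2)))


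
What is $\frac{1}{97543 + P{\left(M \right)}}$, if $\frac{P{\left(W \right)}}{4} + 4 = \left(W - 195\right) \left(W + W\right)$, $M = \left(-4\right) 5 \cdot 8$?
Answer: $\frac{1}{551927} \approx 1.8118 \cdot 10^{-6}$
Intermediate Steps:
$M = -160$ ($M = \left(-20\right) 8 = -160$)
$P{\left(W \right)} = -16 + 8 W \left(-195 + W\right)$ ($P{\left(W \right)} = -16 + 4 \left(W - 195\right) \left(W + W\right) = -16 + 4 \left(-195 + W\right) 2 W = -16 + 4 \cdot 2 W \left(-195 + W\right) = -16 + 8 W \left(-195 + W\right)$)
$\frac{1}{97543 + P{\left(M \right)}} = \frac{1}{97543 - \left(-249584 - 204800\right)} = \frac{1}{97543 + \left(-16 + 249600 + 8 \cdot 25600\right)} = \frac{1}{97543 + \left(-16 + 249600 + 204800\right)} = \frac{1}{97543 + 454384} = \frac{1}{551927}$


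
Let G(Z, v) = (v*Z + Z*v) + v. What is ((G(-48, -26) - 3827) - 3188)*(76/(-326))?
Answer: 172710/163 ≈ 1059.6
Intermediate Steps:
G(Z, v) = v + 2*Z*v (G(Z, v) = (Z*v + Z*v) + v = 2*Z*v + v = v + 2*Z*v)
((G(-48, -26) - 3827) - 3188)*(76/(-326)) = ((-26*(1 + 2*(-48)) - 3827) - 3188)*(76/(-326)) = ((-26*(1 - 96) - 3827) - 3188)*(76*(-1/326)) = ((-26*(-95) - 3827) - 3188)*(-38/163) = ((2470 - 3827) - 3188)*(-38/163) = (-1357 - 3188)*(-38/163) = -4545*(-38/163) = 172710/163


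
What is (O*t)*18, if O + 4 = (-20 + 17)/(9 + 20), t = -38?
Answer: 81396/29 ≈ 2806.8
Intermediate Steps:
O = -119/29 (O = -4 + (-20 + 17)/(9 + 20) = -4 - 3/29 = -119/29 ≈ -4.1034)
(O*t)*18 = -119/29*(-38)*18 = (4522/29)*18 = 81396/29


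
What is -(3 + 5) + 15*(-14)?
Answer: -218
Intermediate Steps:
-(3 + 5) + 15*(-14) = -1*8 - 210 = -8 - 210 = -218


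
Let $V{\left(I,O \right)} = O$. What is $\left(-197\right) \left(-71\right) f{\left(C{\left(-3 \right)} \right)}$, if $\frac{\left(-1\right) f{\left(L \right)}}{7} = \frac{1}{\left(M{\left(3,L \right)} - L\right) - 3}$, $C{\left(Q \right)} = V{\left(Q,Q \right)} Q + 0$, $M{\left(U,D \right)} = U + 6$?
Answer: $\frac{97909}{3} \approx 32636.0$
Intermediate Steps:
$M{\left(U,D \right)} = 6 + U$
$C{\left(Q \right)} = Q^{2}$ ($C{\left(Q \right)} = Q Q + 0 = Q^{2} + 0 = Q^{2}$)
$f{\left(L \right)} = - \frac{7}{6 - L}$ ($f{\left(L \right)} = - \frac{7}{\left(\left(6 + 3\right) - L\right) - 3} = - \frac{7}{\left(9 - L\right) - 3} = - \frac{7}{6 - L}$)
$\left(-197\right) \left(-71\right) f{\left(C{\left(-3 \right)} \right)} = \left(-197\right) \left(-71\right) \frac{7}{-6 + \left(-3\right)^{2}} = 13987 \frac{7}{-6 + 9} = 13987 \cdot \frac{7}{3} = \frac{97909}{3}$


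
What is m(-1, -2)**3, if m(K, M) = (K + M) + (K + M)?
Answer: -216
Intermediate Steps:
m(K, M) = 2*K + 2*M
m(-1, -2)**3 = (2*(-1) + 2*(-2))**3 = (-2 - 4)**3 = (-6)**3 = -216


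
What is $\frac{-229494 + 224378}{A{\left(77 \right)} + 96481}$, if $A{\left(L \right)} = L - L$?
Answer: $- \frac{5116}{96481} \approx -0.053026$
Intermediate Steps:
$A{\left(L \right)} = 0$
$\frac{-229494 + 224378}{A{\left(77 \right)} + 96481} = \frac{-229494 + 224378}{0 + 96481} = - \frac{5116}{96481}$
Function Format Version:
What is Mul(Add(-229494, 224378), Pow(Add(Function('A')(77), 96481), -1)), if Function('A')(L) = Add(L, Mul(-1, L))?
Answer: Rational(-5116, 96481) ≈ -0.053026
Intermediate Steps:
Function('A')(L) = 0
Mul(Add(-229494, 224378), Pow(Add(Function('A')(77), 96481), -1)) = Mul(Add(-229494, 224378), Pow(Add(0, 96481), -1)) = Mul(-5116, Pow(96481, -1)) = Mul(-5116, Rational(1, 96481)) = Rational(-5116, 96481)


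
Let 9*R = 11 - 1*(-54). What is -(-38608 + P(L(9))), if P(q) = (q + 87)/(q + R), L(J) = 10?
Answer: 5983367/155 ≈ 38602.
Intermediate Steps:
R = 65/9 (R = (11 - 1*(-54))/9 = (11 + 54)/9 = (⅑)*65 = 65/9 ≈ 7.2222)
P(q) = (87 + q)/(65/9 + q) (P(q) = (q + 87)/(q + 65/9) = (87 + q)/(65/9 + q))
-(-38608 + P(L(9))) = -(-38608 + 9*(87 + 10)/(65 + 9*10)) = -(-38608 + 9*97/(65 + 90)) = -(-38608 + 9*97/155) = -(-38608 + 9*(1/155)*97) = -(-38608 + 873/155) = -1*(-5983367/155) = 5983367/155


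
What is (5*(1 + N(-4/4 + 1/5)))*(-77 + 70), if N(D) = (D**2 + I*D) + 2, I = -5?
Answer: -1337/5 ≈ -267.40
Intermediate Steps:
N(D) = 2 + D**2 - 5*D (N(D) = (D**2 - 5*D) + 2 = 2 + D**2 - 5*D)
(5*(1 + N(-4/4 + 1/5)))*(-77 + 70) = (5*(1 + (2 + (-4/4 + 1/5)**2 - 5*(-4/4 + 1/5))))*(-77 + 70) = (5*(1 + (2 + (-4*1/4 + 1*(1/5))**2 - 5*(-4*1/4 + 1*(1/5)))))*(-7) = (5*(1 + (2 + (-1 + 1/5)**2 - 5*(-1 + 1/5))))*(-7) = (5*(1 + (2 + (-4/5)**2 - 5*(-4/5))))*(-7) = (5*(1 + (2 + 16/25 + 4)))*(-7) = (5*(1 + 166/25))*(-7) = (5*(191/25))*(-7) = (191/5)*(-7) = -1337/5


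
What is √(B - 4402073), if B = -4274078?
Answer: I*√8676151 ≈ 2945.5*I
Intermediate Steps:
√(B - 4402073) = √(-4274078 - 4402073) = √(-8676151) = I*√8676151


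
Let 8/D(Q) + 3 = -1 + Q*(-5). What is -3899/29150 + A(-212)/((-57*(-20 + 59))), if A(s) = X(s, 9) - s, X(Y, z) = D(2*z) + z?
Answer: -236678623/1015207050 ≈ -0.23313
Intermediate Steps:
D(Q) = 8/(-4 - 5*Q) (D(Q) = 8/(-3 + (-1 + Q*(-5))) = 8/(-3 + (-1 - 5*Q)) = 8/(-4 - 5*Q))
X(Y, z) = z - 8/(4 + 10*z) (X(Y, z) = -8/(4 + 5*(2*z)) + z = -8/(4 + 10*z) + z = z - 8/(4 + 10*z))
A(s) = 419/47 - s (A(s) = (-4 + 9*(2 + 5*9))/(2 + 5*9) - s = (-4 + 9*(2 + 45))/(2 + 45) - s = (-4 + 9*47)/47 - s = (-4 + 423)/47 - s = (1/47)*419 - s = 419/47 - s)
-3899/29150 + A(-212)/((-57*(-20 + 59))) = -3899/29150 + (419/47 - 1*(-212))/((-57*(-20 + 59))) = -3899*1/29150 + (419/47 + 212)/((-57*39)) = -3899/29150 + (10383/47)/(-2223) = -3899/29150 + (10383/47)*(-1/2223) = -3899/29150 - 3461/34827 = -236678623/1015207050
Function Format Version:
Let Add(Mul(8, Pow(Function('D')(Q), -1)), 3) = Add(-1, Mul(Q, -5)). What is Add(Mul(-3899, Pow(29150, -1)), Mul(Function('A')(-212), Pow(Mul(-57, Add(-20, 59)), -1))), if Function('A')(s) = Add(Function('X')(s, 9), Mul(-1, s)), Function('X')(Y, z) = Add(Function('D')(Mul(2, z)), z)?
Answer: Rational(-236678623, 1015207050) ≈ -0.23313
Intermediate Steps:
Function('D')(Q) = Mul(8, Pow(Add(-4, Mul(-5, Q)), -1)) (Function('D')(Q) = Mul(8, Pow(Add(-3, Add(-1, Mul(Q, -5))), -1)) = Mul(8, Pow(Add(-3, Add(-1, Mul(-5, Q))), -1)) = Mul(8, Pow(Add(-4, Mul(-5, Q)), -1)))
Function('X')(Y, z) = Add(z, Mul(-8, Pow(Add(4, Mul(10, z)), -1))) (Function('X')(Y, z) = Add(Mul(-8, Pow(Add(4, Mul(5, Mul(2, z))), -1)), z) = Add(Mul(-8, Pow(Add(4, Mul(10, z)), -1)), z) = Add(z, Mul(-8, Pow(Add(4, Mul(10, z)), -1))))
Function('A')(s) = Add(Rational(419, 47), Mul(-1, s)) (Function('A')(s) = Add(Mul(Pow(Add(2, Mul(5, 9)), -1), Add(-4, Mul(9, Add(2, Mul(5, 9))))), Mul(-1, s)) = Add(Mul(Pow(Add(2, 45), -1), Add(-4, Mul(9, Add(2, 45)))), Mul(-1, s)) = Add(Mul(Pow(47, -1), Add(-4, Mul(9, 47))), Mul(-1, s)) = Add(Mul(Rational(1, 47), Add(-4, 423)), Mul(-1, s)) = Add(Mul(Rational(1, 47), 419), Mul(-1, s)) = Add(Rational(419, 47), Mul(-1, s)))
Add(Mul(-3899, Pow(29150, -1)), Mul(Function('A')(-212), Pow(Mul(-57, Add(-20, 59)), -1))) = Add(Mul(-3899, Pow(29150, -1)), Mul(Add(Rational(419, 47), Mul(-1, -212)), Pow(Mul(-57, Add(-20, 59)), -1))) = Add(Mul(-3899, Rational(1, 29150)), Mul(Add(Rational(419, 47), 212), Pow(Mul(-57, 39), -1))) = Add(Rational(-3899, 29150), Mul(Rational(10383, 47), Pow(-2223, -1))) = Add(Rational(-3899, 29150), Mul(Rational(10383, 47), Rational(-1, 2223))) = Add(Rational(-3899, 29150), Rational(-3461, 34827)) = Rational(-236678623, 1015207050)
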